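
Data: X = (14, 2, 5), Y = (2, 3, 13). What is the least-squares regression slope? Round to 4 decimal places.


b = sum((xi-xbar)(yi-ybar)) / sum((xi-xbar)^2)
n = 3, xbar = 21/3 = 7, ybar = 18/3 = 6
Sxy = sum((xi-xbar)(yi-ybar)) = -27
Sxx = sum((xi-xbar)^2) = 78
b = Sxy / Sxx = -9/26 ≈ -0.346154

-0.3462


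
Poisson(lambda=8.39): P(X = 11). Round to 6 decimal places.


P = e^(-lam) * lam^k / k!
e^(-8.39) ≈ 0.0002271273
lam^k = 8.39^11 ≈ 14500452971.086306
k! = 11! = 39916800
P = 0.0002271273 * 14500452971.086306 / 39916800 ≈ 0.082508

0.082508


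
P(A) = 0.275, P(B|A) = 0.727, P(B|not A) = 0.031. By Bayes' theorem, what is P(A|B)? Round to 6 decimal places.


P(A|B) = P(B|A)*P(A) / P(B), P(B) = P(B|A)*P(A) + P(B|not A)*P(not A)
P(B|A)*P(A) = 0.727 * 0.275 = 0.199925
P(B|not A)*P(not A) = 0.031 * 0.725 = 0.022475
P(B) = 0.199925 + 0.022475 = 0.2224
P(A|B) = 0.199925 / 0.2224 = 7997/8896 ≈ 0.89894335

0.898943


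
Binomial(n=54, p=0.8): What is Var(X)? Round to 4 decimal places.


Var = n*p*(1-p) = 54 * 0.8 * 0.2 = 8.64

8.6400


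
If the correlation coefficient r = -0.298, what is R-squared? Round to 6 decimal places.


R^2 = r^2 = (-0.298)^2 = 0.088804

0.088804


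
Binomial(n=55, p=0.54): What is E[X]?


E[X] = n*p = 55 * 0.54 = 29.7

29.7


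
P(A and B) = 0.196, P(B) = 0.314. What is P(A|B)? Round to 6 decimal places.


P(A|B) = P(A and B) / P(B) = 0.196 / 0.314 = 98/157 ≈ 0.62420382

0.624204


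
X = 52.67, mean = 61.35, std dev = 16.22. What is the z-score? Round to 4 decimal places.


z = (X - mu) / sigma
X - mu = 52.67 - 61.35 = -8.68
z = -8.68 / 16.22 = -434/811 ≈ -0.535142

-0.5351


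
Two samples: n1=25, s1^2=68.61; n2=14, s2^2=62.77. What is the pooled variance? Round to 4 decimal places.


sp^2 = ((n1-1)*s1^2 + (n2-1)*s2^2)/(n1+n2-2)
(n1-1)*s1^2 = 24 * 68.61 = 1646.64
(n2-1)*s2^2 = 13 * 62.77 = 816.01
numerator = 1646.64 + 816.01 = 2462.65
n1+n2-2 = 37
sp^2 = 2462.65 / 37 = 49253/740 ≈ 66.558108

66.5581


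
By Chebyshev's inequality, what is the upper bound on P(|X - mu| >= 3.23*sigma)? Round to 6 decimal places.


P <= 1/k^2
k^2 = 3.23^2 = 10.4329
1/k^2 = 1 / 10.4329 ≈ 0.09585063

0.095851


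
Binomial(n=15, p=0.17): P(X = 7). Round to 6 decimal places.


P = C(n,k) * p^k * (1-p)^(n-k)
C(15,7) = 6435
p^k = 0.17^7 ≈ 0.000004103387
(1-p)^(n-k) = 0.83^8 ≈ 0.2252292
P = 6435 * 0.000004103387 * 0.2252292 ≈ 0.005947

0.005947


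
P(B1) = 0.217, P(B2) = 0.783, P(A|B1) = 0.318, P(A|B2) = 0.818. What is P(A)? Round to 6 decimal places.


P(A) = P(A|B1)*P(B1) + P(A|B2)*P(B2)
P(A|B1)*P(B1) = 0.318 * 0.217 = 0.069006
P(A|B2)*P(B2) = 0.818 * 0.783 = 0.640494
P(A) = 0.069006 + 0.640494 = 0.7095

0.709500


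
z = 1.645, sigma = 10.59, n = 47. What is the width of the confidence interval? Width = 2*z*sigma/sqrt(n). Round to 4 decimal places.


width = 2*z*sigma/sqrt(n)
2*z*sigma = 2 * 1.645 * 10.59 = 34.8411
sqrt(47) ≈ 6.855655
width = 34.8411 / 6.855655 ≈ 5.082097

5.0821


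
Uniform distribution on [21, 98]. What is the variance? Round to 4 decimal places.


Var = (b-a)^2 / 12
(b-a)^2 = (98 - 21)^2 = 5929
Var = 5929/12 ≈ 494.083333

494.0833


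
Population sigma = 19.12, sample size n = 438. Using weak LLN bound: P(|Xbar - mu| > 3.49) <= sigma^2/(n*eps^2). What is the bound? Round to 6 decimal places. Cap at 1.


bound = min(1, sigma^2/(n*eps^2))
sigma^2 = 19.12^2 = 365.5744
n*eps^2 = 438 * 3.49^2 = 438 * 12.1801 = 5334.8838
sigma^2/(n*eps^2) = 365.5744 / 5334.8838 ≈ 0.06852528

0.068525


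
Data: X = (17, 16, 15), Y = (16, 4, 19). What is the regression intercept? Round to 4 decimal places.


a = ybar - b*xbar, where b = sum((xi-xbar)(yi-ybar)) / sum((xi-xbar)^2)
n = 3, xbar = 48/3 = 16, ybar = 39/3 = 13
Sxy = sum((xi-xbar)(yi-ybar)) = -3
Sxx = sum((xi-xbar)^2) = 2
b = Sxy / Sxx = -1.5
a = 13 - (-1.5) * 16 = 37

37.0000


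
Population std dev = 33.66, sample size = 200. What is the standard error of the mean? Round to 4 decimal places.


SE = sigma / sqrt(n)
sqrt(200) ≈ 14.142136
SE = 33.66 / 14.142136 ≈ 2.380121

2.3801


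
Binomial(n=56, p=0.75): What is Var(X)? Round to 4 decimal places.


Var = n*p*(1-p) = 56 * 0.75 * 0.25 = 10.5

10.5000


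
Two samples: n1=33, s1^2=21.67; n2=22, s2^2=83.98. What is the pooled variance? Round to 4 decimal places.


sp^2 = ((n1-1)*s1^2 + (n2-1)*s2^2)/(n1+n2-2)
(n1-1)*s1^2 = 32 * 21.67 = 693.44
(n2-1)*s2^2 = 21 * 83.98 = 1763.58
numerator = 693.44 + 1763.58 = 2457.02
n1+n2-2 = 53
sp^2 = 2457.02 / 53 = 122851/2650 ≈ 46.358868

46.3589


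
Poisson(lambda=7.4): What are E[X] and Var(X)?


E[X] = Var(X) = lambda = 7.4

7.4, 7.4


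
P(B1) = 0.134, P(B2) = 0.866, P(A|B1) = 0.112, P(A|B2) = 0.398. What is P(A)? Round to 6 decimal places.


P(A) = P(A|B1)*P(B1) + P(A|B2)*P(B2)
P(A|B1)*P(B1) = 0.112 * 0.134 = 0.015008
P(A|B2)*P(B2) = 0.398 * 0.866 = 0.344668
P(A) = 0.015008 + 0.344668 = 0.359676

0.359676


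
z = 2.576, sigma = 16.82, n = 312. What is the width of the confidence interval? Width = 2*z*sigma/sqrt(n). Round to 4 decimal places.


width = 2*z*sigma/sqrt(n)
2*z*sigma = 2 * 2.576 * 16.82 = 86.65664
sqrt(312) ≈ 17.663522
width = 86.65664 / 17.663522 ≈ 4.905966

4.9060


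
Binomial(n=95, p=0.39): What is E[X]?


E[X] = n*p = 95 * 0.39 = 37.05

37.05


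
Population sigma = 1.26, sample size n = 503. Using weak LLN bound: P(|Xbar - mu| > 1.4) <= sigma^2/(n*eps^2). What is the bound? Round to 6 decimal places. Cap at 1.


bound = min(1, sigma^2/(n*eps^2))
sigma^2 = 1.26^2 = 1.5876
n*eps^2 = 503 * 1.4^2 = 503 * 1.96 = 985.88
sigma^2/(n*eps^2) = 1.5876 / 985.88 ≈ 0.00161034

0.001610


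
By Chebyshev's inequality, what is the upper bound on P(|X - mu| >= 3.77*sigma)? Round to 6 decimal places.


P <= 1/k^2
k^2 = 3.77^2 = 14.2129
1/k^2 = 1 / 14.2129 ≈ 0.07035862

0.070359


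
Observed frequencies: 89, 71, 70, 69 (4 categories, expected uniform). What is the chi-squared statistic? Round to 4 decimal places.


chi2 = sum((O-E)^2/E), E = total/4
total = 299, E = 299/4 = 74.75
(89 - 74.75)^2 / 74.75 = 203.0625 / 74.75 = 3249/1196 ≈ 2.716555
(71 - 74.75)^2 / 74.75 = 14.0625 / 74.75 = 225/1196 ≈ 0.188127
(70 - 74.75)^2 / 74.75 = 22.5625 / 74.75 = 361/1196 ≈ 0.301839
(69 - 74.75)^2 / 74.75 = 33.0625 / 74.75 = 23/52 ≈ 0.442308
chi2 = 1091/299 ≈ 3.648829

3.6488


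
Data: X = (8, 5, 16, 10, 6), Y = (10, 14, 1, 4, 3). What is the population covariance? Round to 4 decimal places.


Cov = (1/n)*sum((xi-xbar)(yi-ybar))
n = 5, xbar = 45/5 = 9, ybar = 32/5 = 6.4
sum((xi-xbar)(yi-ybar)) = -64
Cov = -64 / 5 = -12.8

-12.8000


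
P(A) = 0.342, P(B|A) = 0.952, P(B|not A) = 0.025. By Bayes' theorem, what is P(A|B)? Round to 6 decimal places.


P(A|B) = P(B|A)*P(A) / P(B), P(B) = P(B|A)*P(A) + P(B|not A)*P(not A)
P(B|A)*P(A) = 0.952 * 0.342 = 0.325584
P(B|not A)*P(not A) = 0.025 * 0.658 = 0.01645
P(B) = 0.325584 + 0.01645 = 0.342034
P(A|B) = 0.325584 / 0.342034 ≈ 0.95190537

0.951905


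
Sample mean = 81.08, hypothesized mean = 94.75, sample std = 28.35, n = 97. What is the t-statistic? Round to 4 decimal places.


t = (xbar - mu0) / (s/sqrt(n))
xbar - mu0 = 81.08 - 94.75 = -13.67
sqrt(97) ≈ 9.84885780
s/sqrt(n) = 28.35 / 9.84885780 ≈ 2.87850638
t = -13.67 / 2.87850638 ≈ -4.748991

-4.7490


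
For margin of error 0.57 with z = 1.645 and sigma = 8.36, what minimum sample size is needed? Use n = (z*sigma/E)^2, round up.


z*sigma/E = 1.645 * 8.36 / 0.57 = 3619/150 ≈ 24.126667
(z*sigma/E)^2 ≈ 582.096044
round up: n = 583

583


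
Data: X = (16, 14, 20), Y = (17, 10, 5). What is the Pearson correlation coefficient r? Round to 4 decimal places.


r = sum((xi-xbar)(yi-ybar)) / sqrt(sum((xi-xbar)^2) * sum((yi-ybar)^2))
n = 3, xbar = 50/3 ≈ 16.666667, ybar = 32/3 ≈ 10.666667
Sxy = sum((xi-xbar)(yi-ybar)) = -64/3 ≈ -21.333333
Sxx = sum((xi-xbar)^2) = 56/3 ≈ 18.666667
Syy = sum((yi-ybar)^2) = 218/3 ≈ 72.666667
sqrt(Sxx*Syy) ≈ 36.829940
r = Sxy / sqrt(Sxx*Syy) = -21.333333 / 36.829940 ≈ -0.579239

-0.5792


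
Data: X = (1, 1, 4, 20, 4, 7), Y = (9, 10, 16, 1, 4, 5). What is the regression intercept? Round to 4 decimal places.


a = ybar - b*xbar, where b = sum((xi-xbar)(yi-ybar)) / sum((xi-xbar)^2)
n = 6, xbar = 37/6 ≈ 6.166667, ybar = 45/6 = 7.5
Sxy = sum((xi-xbar)(yi-ybar)) = -123.5
Sxx = sum((xi-xbar)^2) = 1529/6 ≈ 254.833333
b = Sxy / Sxx = -741/1529 ≈ -0.484630
a = 7.5 - (-0.484630) * 6.166667 = 16037/1529 ≈ 10.488555

10.4886


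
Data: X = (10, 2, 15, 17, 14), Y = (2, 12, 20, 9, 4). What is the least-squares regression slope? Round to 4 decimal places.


b = sum((xi-xbar)(yi-ybar)) / sum((xi-xbar)^2)
n = 5, xbar = 58/5 = 11.6, ybar = 47/5 = 9.4
Sxy = sum((xi-xbar)(yi-ybar)) = 7.8
Sxx = sum((xi-xbar)^2) = 141.2
b = Sxy / Sxx = 39/706 ≈ 0.055241

0.0552


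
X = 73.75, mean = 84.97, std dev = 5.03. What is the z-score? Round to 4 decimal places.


z = (X - mu) / sigma
X - mu = 73.75 - 84.97 = -11.22
z = -11.22 / 5.03 = -1122/503 ≈ -2.230616

-2.2306


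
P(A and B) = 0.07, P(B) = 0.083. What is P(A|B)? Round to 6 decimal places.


P(A|B) = P(A and B) / P(B) = 0.07 / 0.083 = 70/83 ≈ 0.84337349

0.843373


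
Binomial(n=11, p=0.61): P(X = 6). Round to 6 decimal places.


P = C(n,k) * p^k * (1-p)^(n-k)
C(11,6) = 462
p^k = 0.61^6 ≈ 0.05152037
(1-p)^(n-k) = 0.39^5 ≈ 0.009022420
P = 462 * 0.05152037 * 0.009022420 ≈ 0.214755

0.214755


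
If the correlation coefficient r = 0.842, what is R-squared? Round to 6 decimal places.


R^2 = r^2 = (0.842)^2 = 0.708964

0.708964


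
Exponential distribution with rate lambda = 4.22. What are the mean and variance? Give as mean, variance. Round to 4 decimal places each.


mean = 1/lam, var = 1/lam^2
mean = 1 / 4.22 = 50/211 ≈ 0.236967
lam^2 = 4.22^2 = 17.8084
var = 1 / 17.8084 ≈ 0.056153

0.2370, 0.0562


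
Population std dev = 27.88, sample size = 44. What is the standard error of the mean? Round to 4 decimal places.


SE = sigma / sqrt(n)
sqrt(44) ≈ 6.633250
SE = 27.88 / 6.633250 ≈ 4.203068

4.2031


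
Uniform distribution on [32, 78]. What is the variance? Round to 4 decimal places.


Var = (b-a)^2 / 12
(b-a)^2 = (78 - 32)^2 = 2116
Var = 2116/12 ≈ 176.333333

176.3333


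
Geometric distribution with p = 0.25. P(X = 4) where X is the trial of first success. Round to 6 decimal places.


P = (1-p)^(k-1) * p
(1-p)^(k-1) = 0.75^3 = 0.421875
P = 0.421875 * 0.25 = 27/256 ≈ 0.1054688

0.105469


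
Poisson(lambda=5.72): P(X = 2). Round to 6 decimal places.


P = e^(-lam) * lam^k / k!
e^(-5.72) ≈ 0.003279711
lam^k = 5.72^2 = 32.7184
k! = 2! = 2
P = 0.003279711 * 32.7184 / 2 ≈ 0.053653

0.053653


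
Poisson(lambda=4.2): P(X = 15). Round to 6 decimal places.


P = e^(-lam) * lam^k / k!
e^(-4.2) ≈ 0.01499558
lam^k = 4.2^15 ≈ 2232232135.326161
k! = 15! = 1307674368000
P = 0.01499558 * 2232232135.326161 / 1307674368000 ≈ 0.000026

0.000026


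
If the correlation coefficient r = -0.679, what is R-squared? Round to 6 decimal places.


R^2 = r^2 = (-0.679)^2 = 0.461041

0.461041


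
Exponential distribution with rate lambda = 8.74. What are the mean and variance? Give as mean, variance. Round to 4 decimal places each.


mean = 1/lam, var = 1/lam^2
mean = 1 / 8.74 = 50/437 ≈ 0.114416
lam^2 = 8.74^2 = 76.3876
var = 1 / 76.3876 ≈ 0.013091

0.1144, 0.0131


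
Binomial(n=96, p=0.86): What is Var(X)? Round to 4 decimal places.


Var = n*p*(1-p) = 96 * 0.86 * 0.14 = 11.5584

11.5584


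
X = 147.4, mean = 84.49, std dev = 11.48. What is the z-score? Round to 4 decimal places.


z = (X - mu) / sigma
X - mu = 147.4 - 84.49 = 62.91
z = 62.91 / 11.48 = 6291/1148 ≈ 5.479965

5.4800


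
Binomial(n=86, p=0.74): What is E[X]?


E[X] = n*p = 86 * 0.74 = 63.64

63.64


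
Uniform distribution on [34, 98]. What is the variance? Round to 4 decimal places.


Var = (b-a)^2 / 12
(b-a)^2 = (98 - 34)^2 = 4096
Var = 4096/12 ≈ 341.333333

341.3333


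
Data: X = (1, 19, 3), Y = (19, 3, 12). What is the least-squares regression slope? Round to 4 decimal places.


b = sum((xi-xbar)(yi-ybar)) / sum((xi-xbar)^2)
n = 3, xbar = 23/3 ≈ 7.666667, ybar = 34/3 ≈ 11.333333
Sxy = sum((xi-xbar)(yi-ybar)) = -446/3 ≈ -148.666667
Sxx = sum((xi-xbar)^2) = 584/3 ≈ 194.666667
b = Sxy / Sxx = -223/292 ≈ -0.763699

-0.7637


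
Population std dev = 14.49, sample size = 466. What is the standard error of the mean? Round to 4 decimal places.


SE = sigma / sqrt(n)
sqrt(466) ≈ 21.587033
SE = 14.49 / 21.587033 ≈ 0.671236

0.6712


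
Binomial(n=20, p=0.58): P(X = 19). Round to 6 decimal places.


P = C(n,k) * p^k * (1-p)^(n-k)
C(20,19) = 20
p^k = 0.58^19 ≈ 0.00003199867
(1-p)^(n-k) = 0.42^1 = 0.42
P = 20 * 0.00003199867 * 0.42 ≈ 0.000269

0.000269


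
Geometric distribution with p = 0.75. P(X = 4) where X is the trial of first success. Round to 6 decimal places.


P = (1-p)^(k-1) * p
(1-p)^(k-1) = 0.25^3 = 0.015625
P = 0.015625 * 0.75 = 0.01171875

0.011719


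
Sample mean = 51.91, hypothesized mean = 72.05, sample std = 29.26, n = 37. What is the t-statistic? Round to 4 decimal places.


t = (xbar - mu0) / (s/sqrt(n))
xbar - mu0 = 51.91 - 72.05 = -20.14
sqrt(37) ≈ 6.08276253
s/sqrt(n) = 29.26 / 6.08276253 ≈ 4.81031437
t = -20.14 / 4.81031437 ≈ -4.186837

-4.1868


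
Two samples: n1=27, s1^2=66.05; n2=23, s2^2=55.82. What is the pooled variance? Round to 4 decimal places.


sp^2 = ((n1-1)*s1^2 + (n2-1)*s2^2)/(n1+n2-2)
(n1-1)*s1^2 = 26 * 66.05 = 1717.3
(n2-1)*s2^2 = 22 * 55.82 = 1228.04
numerator = 1717.3 + 1228.04 = 2945.34
n1+n2-2 = 48
sp^2 = 2945.34 / 48 = 61.36125

61.3613


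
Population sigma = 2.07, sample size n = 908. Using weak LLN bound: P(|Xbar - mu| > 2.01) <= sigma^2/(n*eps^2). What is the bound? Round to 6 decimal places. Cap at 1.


bound = min(1, sigma^2/(n*eps^2))
sigma^2 = 2.07^2 = 4.2849
n*eps^2 = 908 * 2.01^2 = 908 * 4.0401 = 3668.4108
sigma^2/(n*eps^2) = 4.2849 / 3668.4108 ≈ 0.00116805

0.001168


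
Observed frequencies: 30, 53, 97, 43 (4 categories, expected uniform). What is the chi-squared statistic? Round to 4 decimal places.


chi2 = sum((O-E)^2/E), E = total/4
total = 223, E = 223/4 = 55.75
(30 - 55.75)^2 / 55.75 = 663.0625 / 55.75 = 10609/892 ≈ 11.893498
(53 - 55.75)^2 / 55.75 = 7.5625 / 55.75 = 121/892 ≈ 0.135650
(97 - 55.75)^2 / 55.75 = 1701.5625 / 55.75 = 27225/892 ≈ 30.521300
(43 - 55.75)^2 / 55.75 = 162.5625 / 55.75 = 2601/892 ≈ 2.915919
chi2 = 10139/223 ≈ 45.466368

45.4664


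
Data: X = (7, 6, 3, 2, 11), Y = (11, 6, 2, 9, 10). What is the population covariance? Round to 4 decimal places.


Cov = (1/n)*sum((xi-xbar)(yi-ybar))
n = 5, xbar = 29/5 = 5.8, ybar = 38/5 = 7.6
sum((xi-xbar)(yi-ybar)) = 26.6
Cov = 26.6 / 5 = 5.32

5.3200


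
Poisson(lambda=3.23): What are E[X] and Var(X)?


E[X] = Var(X) = lambda = 3.23

3.23, 3.23


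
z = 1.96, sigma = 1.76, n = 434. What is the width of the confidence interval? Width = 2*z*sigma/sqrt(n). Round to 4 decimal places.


width = 2*z*sigma/sqrt(n)
2*z*sigma = 2 * 1.96 * 1.76 = 6.8992
sqrt(434) ≈ 20.832667
width = 6.8992 / 20.832667 ≈ 0.331172

0.3312


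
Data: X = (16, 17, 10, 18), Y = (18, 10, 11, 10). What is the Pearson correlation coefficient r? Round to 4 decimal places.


r = sum((xi-xbar)(yi-ybar)) / sqrt(sum((xi-xbar)^2) * sum((yi-ybar)^2))
n = 4, xbar = 61/4 = 15.25, ybar = 49/4 = 12.25
Sxy = sum((xi-xbar)(yi-ybar)) = 0.75
Sxx = sum((xi-xbar)^2) = 38.75
Syy = sum((yi-ybar)^2) = 44.75
sqrt(Sxx*Syy) ≈ 41.642076
r = Sxy / sqrt(Sxx*Syy) = 0.75 / 41.642076 ≈ 0.018011

0.0180


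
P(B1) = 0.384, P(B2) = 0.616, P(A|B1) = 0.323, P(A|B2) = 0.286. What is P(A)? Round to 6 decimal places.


P(A) = P(A|B1)*P(B1) + P(A|B2)*P(B2)
P(A|B1)*P(B1) = 0.323 * 0.384 = 0.124032
P(A|B2)*P(B2) = 0.286 * 0.616 = 0.176176
P(A) = 0.124032 + 0.176176 = 0.300208

0.300208


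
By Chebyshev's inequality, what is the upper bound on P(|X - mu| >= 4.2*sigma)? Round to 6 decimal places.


P <= 1/k^2
k^2 = 4.2^2 = 17.64
1/k^2 = 1 / 17.64 = 25/441 ≈ 0.05668934

0.056689


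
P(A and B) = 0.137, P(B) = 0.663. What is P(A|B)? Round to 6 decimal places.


P(A|B) = P(A and B) / P(B) = 0.137 / 0.663 = 137/663 ≈ 0.20663650

0.206637


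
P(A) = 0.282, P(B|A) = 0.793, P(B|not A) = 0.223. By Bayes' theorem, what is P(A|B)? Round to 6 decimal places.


P(A|B) = P(B|A)*P(A) / P(B), P(B) = P(B|A)*P(A) + P(B|not A)*P(not A)
P(B|A)*P(A) = 0.793 * 0.282 = 0.223626
P(B|not A)*P(not A) = 0.223 * 0.718 = 0.160114
P(B) = 0.223626 + 0.160114 = 0.38374
P(A|B) = 0.223626 / 0.38374 ≈ 0.58275395

0.582754


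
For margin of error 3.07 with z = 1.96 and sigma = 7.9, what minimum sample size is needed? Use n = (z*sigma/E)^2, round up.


z*sigma/E = 1.96 * 7.9 / 3.07 = 7742/1535 ≈ 5.043648
(z*sigma/E)^2 ≈ 25.438387
round up: n = 26

26


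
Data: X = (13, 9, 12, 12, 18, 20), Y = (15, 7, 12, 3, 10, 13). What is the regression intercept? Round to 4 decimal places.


a = ybar - b*xbar, where b = sum((xi-xbar)(yi-ybar)) / sum((xi-xbar)^2)
n = 6, xbar = 84/6 = 14, ybar = 60/6 = 10
Sxy = sum((xi-xbar)(yi-ybar)) = 38
Sxx = sum((xi-xbar)^2) = 86
b = Sxy / Sxx = 19/43 ≈ 0.441860
a = 10 - 0.441860 * 14 = 164/43 ≈ 3.813953

3.8140


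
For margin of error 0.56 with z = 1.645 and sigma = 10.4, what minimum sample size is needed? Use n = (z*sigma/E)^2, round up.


z*sigma/E = 1.645 * 10.4 / 0.56 = 30.55
(z*sigma/E)^2 = 933.3025
round up: n = 934

934


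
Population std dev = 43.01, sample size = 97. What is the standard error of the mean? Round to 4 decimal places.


SE = sigma / sqrt(n)
sqrt(97) ≈ 9.848858
SE = 43.01 / 9.848858 ≈ 4.367004

4.3670


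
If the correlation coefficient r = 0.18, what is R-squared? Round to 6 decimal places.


R^2 = r^2 = (0.18)^2 = 0.0324

0.032400


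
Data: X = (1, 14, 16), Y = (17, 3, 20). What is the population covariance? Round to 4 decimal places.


Cov = (1/n)*sum((xi-xbar)(yi-ybar))
n = 3, xbar = 31/3 ≈ 10.333333, ybar = 40/3 ≈ 13.333333
sum((xi-xbar)(yi-ybar)) = -103/3 ≈ -34.333333
Cov = -34.333333 / 3 = -103/9 ≈ -11.444444

-11.4444


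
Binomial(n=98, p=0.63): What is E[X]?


E[X] = n*p = 98 * 0.63 = 61.74

61.74


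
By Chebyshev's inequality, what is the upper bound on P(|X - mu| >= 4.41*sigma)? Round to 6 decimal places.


P <= 1/k^2
k^2 = 4.41^2 = 19.4481
1/k^2 = 1 / 19.4481 ≈ 0.05141890

0.051419


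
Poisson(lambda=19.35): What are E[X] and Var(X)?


E[X] = Var(X) = lambda = 19.35

19.35, 19.35


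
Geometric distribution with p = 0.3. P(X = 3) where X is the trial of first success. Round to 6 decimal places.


P = (1-p)^(k-1) * p
(1-p)^(k-1) = 0.7^2 = 0.49
P = 0.49 * 0.3 = 0.147

0.147000


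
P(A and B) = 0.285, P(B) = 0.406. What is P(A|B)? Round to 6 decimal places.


P(A|B) = P(A and B) / P(B) = 0.285 / 0.406 = 285/406 ≈ 0.70197044

0.701970


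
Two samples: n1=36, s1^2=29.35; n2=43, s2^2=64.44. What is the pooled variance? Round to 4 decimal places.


sp^2 = ((n1-1)*s1^2 + (n2-1)*s2^2)/(n1+n2-2)
(n1-1)*s1^2 = 35 * 29.35 = 1027.25
(n2-1)*s2^2 = 42 * 64.44 = 2706.48
numerator = 1027.25 + 2706.48 = 3733.73
n1+n2-2 = 77
sp^2 = 3733.73 / 77 = 48.49

48.4900


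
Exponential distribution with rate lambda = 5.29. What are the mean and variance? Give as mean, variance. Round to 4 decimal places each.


mean = 1/lam, var = 1/lam^2
mean = 1 / 5.29 = 100/529 ≈ 0.189036
lam^2 = 5.29^2 = 27.9841
var = 1 / 27.9841 ≈ 0.035735

0.1890, 0.0357


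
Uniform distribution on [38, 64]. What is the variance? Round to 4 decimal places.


Var = (b-a)^2 / 12
(b-a)^2 = (64 - 38)^2 = 676
Var = 676/12 ≈ 56.333333

56.3333


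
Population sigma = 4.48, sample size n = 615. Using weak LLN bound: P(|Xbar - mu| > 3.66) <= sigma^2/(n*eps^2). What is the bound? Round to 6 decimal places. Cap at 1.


bound = min(1, sigma^2/(n*eps^2))
sigma^2 = 4.48^2 = 20.0704
n*eps^2 = 615 * 3.66^2 = 615 * 13.3956 = 8238.294
sigma^2/(n*eps^2) = 20.0704 / 8238.294 ≈ 0.00243623

0.002436


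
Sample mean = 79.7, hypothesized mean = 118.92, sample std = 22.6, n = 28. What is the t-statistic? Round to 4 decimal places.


t = (xbar - mu0) / (s/sqrt(n))
xbar - mu0 = 79.7 - 118.92 = -39.22
sqrt(28) ≈ 5.29150262
s/sqrt(n) = 22.6 / 5.29150262 ≈ 4.27099855
t = -39.22 / 4.27099855 ≈ -9.182864

-9.1829


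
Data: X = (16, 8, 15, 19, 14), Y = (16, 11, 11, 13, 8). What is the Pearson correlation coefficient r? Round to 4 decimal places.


r = sum((xi-xbar)(yi-ybar)) / sqrt(sum((xi-xbar)^2) * sum((yi-ybar)^2))
n = 5, xbar = 72/5 = 14.4, ybar = 59/5 = 11.8
Sxy = sum((xi-xbar)(yi-ybar)) = 18.4
Sxx = sum((xi-xbar)^2) = 65.2
Syy = sum((yi-ybar)^2) = 34.8
sqrt(Sxx*Syy) ≈ 47.633602
r = Sxy / sqrt(Sxx*Syy) = 18.4 / 47.633602 ≈ 0.386282

0.3863


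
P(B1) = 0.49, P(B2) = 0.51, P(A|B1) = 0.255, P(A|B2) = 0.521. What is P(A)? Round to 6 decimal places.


P(A) = P(A|B1)*P(B1) + P(A|B2)*P(B2)
P(A|B1)*P(B1) = 0.255 * 0.49 = 0.12495
P(A|B2)*P(B2) = 0.521 * 0.51 = 0.26571
P(A) = 0.12495 + 0.26571 = 0.39066

0.390660


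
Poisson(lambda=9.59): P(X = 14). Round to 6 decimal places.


P = e^(-lam) * lam^k / k!
e^(-9.59) ≈ 0.00006840942
lam^k = 9.59^14 ≈ 55649401814951.539637
k! = 14! = 87178291200
P = 0.00006840942 * 55649401814951.539637 / 87178291200 ≈ 0.043668

0.043668


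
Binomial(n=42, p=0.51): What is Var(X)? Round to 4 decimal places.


Var = n*p*(1-p) = 42 * 0.51 * 0.49 = 10.4958

10.4958


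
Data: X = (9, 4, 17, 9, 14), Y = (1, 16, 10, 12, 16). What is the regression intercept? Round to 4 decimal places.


a = ybar - b*xbar, where b = sum((xi-xbar)(yi-ybar)) / sum((xi-xbar)^2)
n = 5, xbar = 53/5 = 10.6, ybar = 55/5 = 11
Sxy = sum((xi-xbar)(yi-ybar)) = -8
Sxx = sum((xi-xbar)^2) = 101.2
b = Sxy / Sxx = -20/253 ≈ -0.079051
a = 11 - (-0.079051) * 10.6 = 2995/253 ≈ 11.837945

11.8379


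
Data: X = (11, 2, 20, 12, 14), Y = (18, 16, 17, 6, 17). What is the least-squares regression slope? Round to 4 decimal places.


b = sum((xi-xbar)(yi-ybar)) / sum((xi-xbar)^2)
n = 5, xbar = 59/5 = 11.8, ybar = 74/5 = 14.8
Sxy = sum((xi-xbar)(yi-ybar)) = 6.8
Sxx = sum((xi-xbar)^2) = 168.8
b = Sxy / Sxx = 17/422 ≈ 0.040284

0.0403


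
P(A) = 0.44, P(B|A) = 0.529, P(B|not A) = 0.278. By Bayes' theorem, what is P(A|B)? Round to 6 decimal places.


P(A|B) = P(B|A)*P(A) / P(B), P(B) = P(B|A)*P(A) + P(B|not A)*P(not A)
P(B|A)*P(A) = 0.529 * 0.44 = 0.23276
P(B|not A)*P(not A) = 0.278 * 0.56 = 0.15568
P(B) = 0.23276 + 0.15568 = 0.38844
P(A|B) = 0.23276 / 0.38844 = 5819/9711 ≈ 0.59921738

0.599217


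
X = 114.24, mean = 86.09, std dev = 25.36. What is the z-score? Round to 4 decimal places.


z = (X - mu) / sigma
X - mu = 114.24 - 86.09 = 28.15
z = 28.15 / 25.36 = 2815/2536 ≈ 1.110016

1.1100


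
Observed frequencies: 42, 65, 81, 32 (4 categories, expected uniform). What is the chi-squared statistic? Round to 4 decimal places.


chi2 = sum((O-E)^2/E), E = total/4
total = 220, E = 220/4 = 55
(42 - 55)^2 / 55 = 169 / 55 = 169/55 ≈ 3.072727
(65 - 55)^2 / 55 = 100 / 55 = 20/11 ≈ 1.818182
(81 - 55)^2 / 55 = 676 / 55 = 676/55 ≈ 12.290909
(32 - 55)^2 / 55 = 529 / 55 = 529/55 ≈ 9.618182
chi2 = 26.8

26.8000


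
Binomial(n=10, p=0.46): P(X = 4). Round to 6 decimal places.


P = C(n,k) * p^k * (1-p)^(n-k)
C(10,4) = 210
p^k = 0.46^4 = 0.04477456
(1-p)^(n-k) = 0.54^6 ≈ 0.02479491
P = 210 * 0.04477456 * 0.02479491 ≈ 0.233138

0.233138


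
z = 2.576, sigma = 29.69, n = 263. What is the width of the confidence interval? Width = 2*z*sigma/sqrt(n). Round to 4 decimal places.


width = 2*z*sigma/sqrt(n)
2*z*sigma = 2 * 2.576 * 29.69 = 152.96288
sqrt(263) ≈ 16.217275
width = 152.96288 / 16.217275 ≈ 9.432095

9.4321


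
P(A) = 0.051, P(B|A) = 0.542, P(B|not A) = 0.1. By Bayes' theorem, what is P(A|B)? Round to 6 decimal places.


P(A|B) = P(B|A)*P(A) / P(B), P(B) = P(B|A)*P(A) + P(B|not A)*P(not A)
P(B|A)*P(A) = 0.542 * 0.051 = 0.027642
P(B|not A)*P(not A) = 0.1 * 0.949 = 0.0949
P(B) = 0.027642 + 0.0949 = 0.122542
P(A|B) = 0.027642 / 0.122542 ≈ 0.22557164

0.225572


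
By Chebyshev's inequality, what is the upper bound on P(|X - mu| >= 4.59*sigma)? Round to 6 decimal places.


P <= 1/k^2
k^2 = 4.59^2 = 21.0681
1/k^2 = 1 / 21.0681 ≈ 0.04746512

0.047465


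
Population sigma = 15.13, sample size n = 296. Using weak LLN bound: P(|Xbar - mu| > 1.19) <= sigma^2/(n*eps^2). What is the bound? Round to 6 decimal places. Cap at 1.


bound = min(1, sigma^2/(n*eps^2))
sigma^2 = 15.13^2 = 228.9169
n*eps^2 = 296 * 1.19^2 = 296 * 1.4161 = 419.1656
sigma^2/(n*eps^2) = 228.9169 / 419.1656 ≈ 0.54612521

0.546125


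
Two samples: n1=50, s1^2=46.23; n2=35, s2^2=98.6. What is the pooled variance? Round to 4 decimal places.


sp^2 = ((n1-1)*s1^2 + (n2-1)*s2^2)/(n1+n2-2)
(n1-1)*s1^2 = 49 * 46.23 = 2265.27
(n2-1)*s2^2 = 34 * 98.6 = 3352.4
numerator = 2265.27 + 3352.4 = 5617.67
n1+n2-2 = 83
sp^2 = 5617.67 / 83 = 561767/8300 ≈ 67.682771

67.6828


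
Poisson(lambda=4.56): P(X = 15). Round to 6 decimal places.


P = e^(-lam) * lam^k / k!
e^(-4.56) ≈ 0.01046206
lam^k = 4.56^15 ≈ 7664302544.513181
k! = 15! = 1307674368000
P = 0.01046206 * 7664302544.513181 / 1307674368000 ≈ 0.000061

0.000061


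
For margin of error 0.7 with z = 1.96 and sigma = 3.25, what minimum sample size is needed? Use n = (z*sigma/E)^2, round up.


z*sigma/E = 1.96 * 3.25 / 0.7 = 9.1
(z*sigma/E)^2 = 82.81
round up: n = 83

83


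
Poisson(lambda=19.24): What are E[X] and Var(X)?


E[X] = Var(X) = lambda = 19.24

19.24, 19.24


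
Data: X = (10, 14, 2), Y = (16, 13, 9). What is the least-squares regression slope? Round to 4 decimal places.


b = sum((xi-xbar)(yi-ybar)) / sum((xi-xbar)^2)
n = 3, xbar = 26/3 ≈ 8.666667, ybar = 38/3 ≈ 12.666667
Sxy = sum((xi-xbar)(yi-ybar)) = 92/3 ≈ 30.666667
Sxx = sum((xi-xbar)^2) = 224/3 ≈ 74.666667
b = Sxy / Sxx = 23/56 ≈ 0.410714

0.4107


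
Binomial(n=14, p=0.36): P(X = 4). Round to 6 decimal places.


P = C(n,k) * p^k * (1-p)^(n-k)
C(14,4) = 1001
p^k = 0.36^4 = 0.01679616
(1-p)^(n-k) = 0.64^10 ≈ 0.01152922
P = 1001 * 0.01679616 * 0.01152922 ≈ 0.193840

0.193840


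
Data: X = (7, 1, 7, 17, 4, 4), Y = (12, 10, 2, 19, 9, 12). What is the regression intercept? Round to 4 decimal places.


a = ybar - b*xbar, where b = sum((xi-xbar)(yi-ybar)) / sum((xi-xbar)^2)
n = 6, xbar = 40/6 = 20/3 ≈ 6.666667, ybar = 64/6 = 32/3 ≈ 10.666667
Sxy = sum((xi-xbar)(yi-ybar)) = 265/3 ≈ 88.333333
Sxx = sum((xi-xbar)^2) = 460/3 ≈ 153.333333
b = Sxy / Sxx = 53/92 ≈ 0.576087
a = 10.666667 - 0.576087 * 6.666667 = 157/23 ≈ 6.826087

6.8261


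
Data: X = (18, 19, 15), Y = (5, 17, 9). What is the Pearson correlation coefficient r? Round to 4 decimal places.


r = sum((xi-xbar)(yi-ybar)) / sqrt(sum((xi-xbar)^2) * sum((yi-ybar)^2))
n = 3, xbar = 52/3 ≈ 17.333333, ybar = 31/3 ≈ 10.333333
Sxy = sum((xi-xbar)(yi-ybar)) = 32/3 ≈ 10.666667
Sxx = sum((xi-xbar)^2) = 26/3 ≈ 8.666667
Syy = sum((yi-ybar)^2) = 224/3 ≈ 74.666667
sqrt(Sxx*Syy) ≈ 25.438379
r = Sxy / sqrt(Sxx*Syy) = 10.666667 / 25.438379 ≈ 0.419314

0.4193


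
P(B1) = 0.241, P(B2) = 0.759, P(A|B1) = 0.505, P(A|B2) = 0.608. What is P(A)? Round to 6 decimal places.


P(A) = P(A|B1)*P(B1) + P(A|B2)*P(B2)
P(A|B1)*P(B1) = 0.505 * 0.241 = 0.121705
P(A|B2)*P(B2) = 0.608 * 0.759 = 0.461472
P(A) = 0.121705 + 0.461472 = 0.583177

0.583177


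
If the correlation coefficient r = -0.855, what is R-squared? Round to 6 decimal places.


R^2 = r^2 = (-0.855)^2 = 0.731025

0.731025


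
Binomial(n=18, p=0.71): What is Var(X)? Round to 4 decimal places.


Var = n*p*(1-p) = 18 * 0.71 * 0.29 = 3.7062

3.7062


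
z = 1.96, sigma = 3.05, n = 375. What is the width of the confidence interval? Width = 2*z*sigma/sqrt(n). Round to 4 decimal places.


width = 2*z*sigma/sqrt(n)
2*z*sigma = 2 * 1.96 * 3.05 = 11.956
sqrt(375) ≈ 19.364917
width = 11.956 / 19.364917 ≈ 0.617405

0.6174


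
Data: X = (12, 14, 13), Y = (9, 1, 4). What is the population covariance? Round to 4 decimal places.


Cov = (1/n)*sum((xi-xbar)(yi-ybar))
n = 3, xbar = 39/3 = 13, ybar = 14/3 ≈ 4.666667
sum((xi-xbar)(yi-ybar)) = -8
Cov = -8 / 3 = -8/3 ≈ -2.666667

-2.6667


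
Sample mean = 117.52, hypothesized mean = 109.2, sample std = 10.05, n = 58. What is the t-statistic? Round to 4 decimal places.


t = (xbar - mu0) / (s/sqrt(n))
xbar - mu0 = 117.52 - 109.2 = 8.32
sqrt(58) ≈ 7.61577311
s/sqrt(n) = 10.05 / 7.61577311 ≈ 1.31962965
t = 8.32 / 1.31962965 ≈ 6.304799

6.3048


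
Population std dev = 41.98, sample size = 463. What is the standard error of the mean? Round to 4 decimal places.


SE = sigma / sqrt(n)
sqrt(463) ≈ 21.517435
SE = 41.98 / 21.517435 ≈ 1.950976

1.9510


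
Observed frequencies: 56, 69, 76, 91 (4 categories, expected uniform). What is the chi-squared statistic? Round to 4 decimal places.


chi2 = sum((O-E)^2/E), E = total/4
total = 292, E = 292/4 = 73
(56 - 73)^2 / 73 = 289 / 73 = 289/73 ≈ 3.958904
(69 - 73)^2 / 73 = 16 / 73 = 16/73 ≈ 0.219178
(76 - 73)^2 / 73 = 9 / 73 = 9/73 ≈ 0.123288
(91 - 73)^2 / 73 = 324 / 73 = 324/73 ≈ 4.438356
chi2 = 638/73 ≈ 8.739726

8.7397


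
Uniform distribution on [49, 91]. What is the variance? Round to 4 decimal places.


Var = (b-a)^2 / 12
(b-a)^2 = (91 - 49)^2 = 1764
Var = 1764/12 = 147

147.0000


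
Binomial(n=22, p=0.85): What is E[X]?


E[X] = n*p = 22 * 0.85 = 18.7

18.7


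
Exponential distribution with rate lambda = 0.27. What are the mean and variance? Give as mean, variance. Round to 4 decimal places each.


mean = 1/lam, var = 1/lam^2
mean = 1 / 0.27 = 100/27 ≈ 3.703704
lam^2 = 0.27^2 = 0.0729
var = 1 / 0.0729 = 10000/729 ≈ 13.717421

3.7037, 13.7174


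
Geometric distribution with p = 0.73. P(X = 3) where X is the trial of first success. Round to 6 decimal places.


P = (1-p)^(k-1) * p
(1-p)^(k-1) = 0.27^2 = 0.0729
P = 0.0729 * 0.73 = 0.053217

0.053217


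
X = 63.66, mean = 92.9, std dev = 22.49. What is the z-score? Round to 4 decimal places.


z = (X - mu) / sigma
X - mu = 63.66 - 92.9 = -29.24
z = -29.24 / 22.49 = -2924/2249 ≈ -1.300133

-1.3001


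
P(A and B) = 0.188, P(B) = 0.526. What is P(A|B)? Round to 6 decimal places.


P(A|B) = P(A and B) / P(B) = 0.188 / 0.526 = 94/263 ≈ 0.35741445

0.357414


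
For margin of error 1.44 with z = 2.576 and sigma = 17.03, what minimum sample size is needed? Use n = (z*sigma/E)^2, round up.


z*sigma/E = 2.576 * 17.03 / 1.44 = 274183/9000 ≈ 30.464778
(z*sigma/E)^2 ≈ 928.102685
round up: n = 929

929


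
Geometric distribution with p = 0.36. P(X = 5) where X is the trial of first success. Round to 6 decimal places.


P = (1-p)^(k-1) * p
(1-p)^(k-1) = 0.64^4 ≈ 0.1677722
P = 0.1677722 * 0.36 ≈ 0.06039798

0.060398


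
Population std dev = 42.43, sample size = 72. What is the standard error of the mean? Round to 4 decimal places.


SE = sigma / sqrt(n)
sqrt(72) ≈ 8.485281
SE = 42.43 / 8.485281 ≈ 5.000423

5.0004


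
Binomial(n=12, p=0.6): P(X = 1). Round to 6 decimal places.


P = C(n,k) * p^k * (1-p)^(n-k)
C(12,1) = 12
p^k = 0.6^1 = 0.6
(1-p)^(n-k) = 0.4^11 = 0.00004194304
P = 12 * 0.6 * 0.00004194304 ≈ 0.000302

0.000302


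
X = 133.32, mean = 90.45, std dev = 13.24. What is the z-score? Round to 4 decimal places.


z = (X - mu) / sigma
X - mu = 133.32 - 90.45 = 42.87
z = 42.87 / 13.24 = 4287/1324 ≈ 3.237915

3.2379


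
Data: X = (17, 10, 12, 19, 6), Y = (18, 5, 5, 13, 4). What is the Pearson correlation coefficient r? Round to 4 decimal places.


r = sum((xi-xbar)(yi-ybar)) / sqrt(sum((xi-xbar)^2) * sum((yi-ybar)^2))
n = 5, xbar = 64/5 = 12.8, ybar = 45/5 = 9
Sxy = sum((xi-xbar)(yi-ybar)) = 111
Sxx = sum((xi-xbar)^2) = 110.8
Syy = sum((yi-ybar)^2) = 154
sqrt(Sxx*Syy) ≈ 130.626184
r = Sxy / sqrt(Sxx*Syy) = 111 / 130.626184 ≈ 0.849753

0.8498


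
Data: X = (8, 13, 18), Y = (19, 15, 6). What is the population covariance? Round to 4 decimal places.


Cov = (1/n)*sum((xi-xbar)(yi-ybar))
n = 3, xbar = 39/3 = 13, ybar = 40/3 ≈ 13.333333
sum((xi-xbar)(yi-ybar)) = -65
Cov = -65 / 3 = -65/3 ≈ -21.666667

-21.6667


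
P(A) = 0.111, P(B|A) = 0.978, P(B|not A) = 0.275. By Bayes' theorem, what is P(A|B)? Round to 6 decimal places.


P(A|B) = P(B|A)*P(A) / P(B), P(B) = P(B|A)*P(A) + P(B|not A)*P(not A)
P(B|A)*P(A) = 0.978 * 0.111 = 0.108558
P(B|not A)*P(not A) = 0.275 * 0.889 = 0.244475
P(B) = 0.108558 + 0.244475 = 0.353033
P(A|B) = 0.108558 / 0.353033 ≈ 0.30750100

0.307501


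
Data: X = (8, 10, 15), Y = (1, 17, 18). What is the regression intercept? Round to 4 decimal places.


a = ybar - b*xbar, where b = sum((xi-xbar)(yi-ybar)) / sum((xi-xbar)^2)
n = 3, xbar = 33/3 = 11, ybar = 36/3 = 12
Sxy = sum((xi-xbar)(yi-ybar)) = 52
Sxx = sum((xi-xbar)^2) = 26
b = Sxy / Sxx = 2
a = 12 - 2 * 11 = -10

-10.0000


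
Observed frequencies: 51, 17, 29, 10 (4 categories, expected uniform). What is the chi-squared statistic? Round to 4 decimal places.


chi2 = sum((O-E)^2/E), E = total/4
total = 107, E = 107/4 = 26.75
(51 - 26.75)^2 / 26.75 = 588.0625 / 26.75 = 9409/428 ≈ 21.983645
(17 - 26.75)^2 / 26.75 = 95.0625 / 26.75 = 1521/428 ≈ 3.553738
(29 - 26.75)^2 / 26.75 = 5.0625 / 26.75 = 81/428 ≈ 0.189252
(10 - 26.75)^2 / 26.75 = 280.5625 / 26.75 = 4489/428 ≈ 10.488318
chi2 = 3875/107 ≈ 36.214953

36.2150


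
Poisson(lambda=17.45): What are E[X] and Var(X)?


E[X] = Var(X) = lambda = 17.45

17.45, 17.45


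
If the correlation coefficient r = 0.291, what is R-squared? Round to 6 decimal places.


R^2 = r^2 = (0.291)^2 = 0.084681

0.084681


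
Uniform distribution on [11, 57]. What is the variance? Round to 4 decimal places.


Var = (b-a)^2 / 12
(b-a)^2 = (57 - 11)^2 = 2116
Var = 2116/12 ≈ 176.333333

176.3333


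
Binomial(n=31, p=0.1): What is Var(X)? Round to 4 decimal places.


Var = n*p*(1-p) = 31 * 0.1 * 0.9 = 2.79

2.7900


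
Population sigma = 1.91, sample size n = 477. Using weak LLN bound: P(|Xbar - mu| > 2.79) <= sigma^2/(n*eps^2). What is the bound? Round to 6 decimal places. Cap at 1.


bound = min(1, sigma^2/(n*eps^2))
sigma^2 = 1.91^2 = 3.6481
n*eps^2 = 477 * 2.79^2 = 477 * 7.7841 = 3713.0157
sigma^2/(n*eps^2) = 3.6481 / 3713.0157 ≈ 0.00098252

0.000983


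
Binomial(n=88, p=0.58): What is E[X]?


E[X] = n*p = 88 * 0.58 = 51.04

51.04


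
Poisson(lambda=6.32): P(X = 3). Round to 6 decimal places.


P = e^(-lam) * lam^k / k!
e^(-6.32) ≈ 0.001799944
lam^k = 6.32^3 = 252.435968
k! = 3! = 6
P = 0.001799944 * 252.435968 / 6 ≈ 0.075728

0.075728


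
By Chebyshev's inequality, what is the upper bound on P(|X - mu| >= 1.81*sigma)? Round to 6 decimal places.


P <= 1/k^2
k^2 = 1.81^2 = 3.2761
1/k^2 = 1 / 3.2761 ≈ 0.30524099

0.305241


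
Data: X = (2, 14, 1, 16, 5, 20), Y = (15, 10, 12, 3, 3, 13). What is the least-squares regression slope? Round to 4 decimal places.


b = sum((xi-xbar)(yi-ybar)) / sum((xi-xbar)^2)
n = 6, xbar = 58/6 = 29/3 ≈ 9.666667, ybar = 56/6 = 28/3 ≈ 9.333333
Sxy = sum((xi-xbar)(yi-ybar)) = -109/3 ≈ -36.333333
Sxx = sum((xi-xbar)^2) = 964/3 ≈ 321.333333
b = Sxy / Sxx = -109/964 ≈ -0.113071

-0.1131


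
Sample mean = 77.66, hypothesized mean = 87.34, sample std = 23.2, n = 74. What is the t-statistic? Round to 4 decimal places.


t = (xbar - mu0) / (s/sqrt(n))
xbar - mu0 = 77.66 - 87.34 = -9.68
sqrt(74) ≈ 8.60232527
s/sqrt(n) = 23.2 / 8.60232527 ≈ 2.69694522
t = -9.68 / 2.69694522 ≈ -3.589246

-3.5892


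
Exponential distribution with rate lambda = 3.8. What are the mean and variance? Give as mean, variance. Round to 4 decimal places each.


mean = 1/lam, var = 1/lam^2
mean = 1 / 3.8 = 5/19 ≈ 0.263158
lam^2 = 3.8^2 = 14.44
var = 1 / 14.44 = 25/361 ≈ 0.069252

0.2632, 0.0693


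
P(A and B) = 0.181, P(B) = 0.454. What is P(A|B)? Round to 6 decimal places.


P(A|B) = P(A and B) / P(B) = 0.181 / 0.454 = 181/454 ≈ 0.39867841

0.398678


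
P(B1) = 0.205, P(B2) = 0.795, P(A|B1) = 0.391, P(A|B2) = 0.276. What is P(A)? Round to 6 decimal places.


P(A) = P(A|B1)*P(B1) + P(A|B2)*P(B2)
P(A|B1)*P(B1) = 0.391 * 0.205 = 0.080155
P(A|B2)*P(B2) = 0.276 * 0.795 = 0.21942
P(A) = 0.080155 + 0.21942 = 0.299575

0.299575


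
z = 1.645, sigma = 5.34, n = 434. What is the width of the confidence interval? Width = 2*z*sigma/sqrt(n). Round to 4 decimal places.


width = 2*z*sigma/sqrt(n)
2*z*sigma = 2 * 1.645 * 5.34 = 17.5686
sqrt(434) ≈ 20.832667
width = 17.5686 / 20.832667 ≈ 0.843320

0.8433


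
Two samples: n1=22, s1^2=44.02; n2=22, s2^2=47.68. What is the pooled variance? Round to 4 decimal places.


sp^2 = ((n1-1)*s1^2 + (n2-1)*s2^2)/(n1+n2-2)
(n1-1)*s1^2 = 21 * 44.02 = 924.42
(n2-1)*s2^2 = 21 * 47.68 = 1001.28
numerator = 924.42 + 1001.28 = 1925.7
n1+n2-2 = 42
sp^2 = 1925.7 / 42 = 45.85

45.8500


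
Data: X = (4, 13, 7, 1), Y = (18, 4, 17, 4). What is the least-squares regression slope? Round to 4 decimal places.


b = sum((xi-xbar)(yi-ybar)) / sum((xi-xbar)^2)
n = 4, xbar = 25/4 = 6.25, ybar = 43/4 = 10.75
Sxy = sum((xi-xbar)(yi-ybar)) = -21.75
Sxx = sum((xi-xbar)^2) = 78.75
b = Sxy / Sxx = -29/105 ≈ -0.276190

-0.2762


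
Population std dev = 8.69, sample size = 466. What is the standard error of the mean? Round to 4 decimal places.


SE = sigma / sqrt(n)
sqrt(466) ≈ 21.587033
SE = 8.69 / 21.587033 ≈ 0.402556

0.4026


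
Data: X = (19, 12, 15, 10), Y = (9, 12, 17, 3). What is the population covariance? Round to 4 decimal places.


Cov = (1/n)*sum((xi-xbar)(yi-ybar))
n = 4, xbar = 56/4 = 14, ybar = 41/4 = 10.25
sum((xi-xbar)(yi-ybar)) = 26
Cov = 26 / 4 = 6.5

6.5000


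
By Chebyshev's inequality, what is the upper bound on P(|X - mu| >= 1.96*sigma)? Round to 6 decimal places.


P <= 1/k^2
k^2 = 1.96^2 = 3.8416
1/k^2 = 1 / 3.8416 = 625/2401 ≈ 0.26030820

0.260308


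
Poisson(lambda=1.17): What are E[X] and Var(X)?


E[X] = Var(X) = lambda = 1.17

1.17, 1.17


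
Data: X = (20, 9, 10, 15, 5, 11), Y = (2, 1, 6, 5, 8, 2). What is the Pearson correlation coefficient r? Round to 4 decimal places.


r = sum((xi-xbar)(yi-ybar)) / sqrt(sum((xi-xbar)^2) * sum((yi-ybar)^2))
n = 6, xbar = 70/6 = 35/3 ≈ 11.666667, ybar = 24/6 = 4
Sxy = sum((xi-xbar)(yi-ybar)) = -34
Sxx = sum((xi-xbar)^2) = 406/3 ≈ 135.333333
Syy = sum((yi-ybar)^2) = 38
sqrt(Sxx*Syy) ≈ 71.712389
r = Sxy / sqrt(Sxx*Syy) = -34 / 71.712389 ≈ -0.474116

-0.4741


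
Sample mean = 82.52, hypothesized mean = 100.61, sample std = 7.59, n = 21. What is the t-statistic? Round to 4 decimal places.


t = (xbar - mu0) / (s/sqrt(n))
xbar - mu0 = 82.52 - 100.61 = -18.09
sqrt(21) ≈ 4.58257569
s/sqrt(n) = 7.59 / 4.58257569 ≈ 1.65627379
t = -18.09 / 1.65627379 ≈ -10.922107

-10.9221


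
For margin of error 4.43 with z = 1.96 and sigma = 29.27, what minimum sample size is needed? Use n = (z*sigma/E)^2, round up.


z*sigma/E = 1.96 * 29.27 / 4.43 ≈ 12.950158
(z*sigma/E)^2 ≈ 167.706593
round up: n = 168

168


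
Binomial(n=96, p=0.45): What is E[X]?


E[X] = n*p = 96 * 0.45 = 43.2

43.2


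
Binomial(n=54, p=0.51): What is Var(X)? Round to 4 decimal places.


Var = n*p*(1-p) = 54 * 0.51 * 0.49 = 13.4946

13.4946


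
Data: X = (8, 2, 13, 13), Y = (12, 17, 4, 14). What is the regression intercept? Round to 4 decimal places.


a = ybar - b*xbar, where b = sum((xi-xbar)(yi-ybar)) / sum((xi-xbar)^2)
n = 4, xbar = 36/4 = 9, ybar = 47/4 = 11.75
Sxy = sum((xi-xbar)(yi-ybar)) = -59
Sxx = sum((xi-xbar)^2) = 82
b = Sxy / Sxx = -59/82 ≈ -0.719512
a = 11.75 - (-0.719512) * 9 = 2989/164 ≈ 18.225610

18.2256
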